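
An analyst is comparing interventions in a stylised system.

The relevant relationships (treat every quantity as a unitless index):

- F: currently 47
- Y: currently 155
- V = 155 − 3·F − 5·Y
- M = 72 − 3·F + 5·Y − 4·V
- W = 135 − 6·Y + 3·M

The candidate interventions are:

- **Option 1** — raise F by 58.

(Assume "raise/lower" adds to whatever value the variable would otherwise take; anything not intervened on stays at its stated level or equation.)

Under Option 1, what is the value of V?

Option 1 (F + 58):
  F = 47 + 58 = 105
  Y = 155
  V = 155 − 3·105 − 5·155 = -935

-935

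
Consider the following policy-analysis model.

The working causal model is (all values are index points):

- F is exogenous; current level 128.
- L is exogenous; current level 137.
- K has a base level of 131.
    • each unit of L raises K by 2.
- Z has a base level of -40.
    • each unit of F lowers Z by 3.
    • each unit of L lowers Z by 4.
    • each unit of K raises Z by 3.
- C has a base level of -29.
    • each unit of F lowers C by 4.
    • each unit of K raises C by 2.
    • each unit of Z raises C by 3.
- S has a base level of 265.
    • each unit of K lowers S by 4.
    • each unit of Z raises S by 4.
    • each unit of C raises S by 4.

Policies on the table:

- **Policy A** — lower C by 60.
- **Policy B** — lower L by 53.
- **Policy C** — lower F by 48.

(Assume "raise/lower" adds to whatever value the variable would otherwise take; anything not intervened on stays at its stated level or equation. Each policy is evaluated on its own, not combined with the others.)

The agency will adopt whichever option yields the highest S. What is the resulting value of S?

6681

Policy A (C − 60):
  F = 128
  L = 137
  K = 131 + 2·137 = 405
  Z = -40 − 3·128 − 4·137 + 3·405 = 243
  C = -29 − 4·128 + 2·405 + 3·243 (−60 from intervention) = 938
  S = 265 − 4·405 + 4·243 + 4·938 = 3369
Policy B (L − 53):
  F = 128
  L = 137 − 53 = 84
  K = 131 + 2·84 = 299
  Z = -40 − 3·128 − 4·84 + 3·299 = 137
  C = -29 − 4·128 + 2·299 + 3·137 = 468
  S = 265 − 4·299 + 4·137 + 4·468 = 1489
Policy C (F − 48):
  F = 128 − 48 = 80
  L = 137
  K = 131 + 2·137 = 405
  Z = -40 − 3·80 − 4·137 + 3·405 = 387
  C = -29 − 4·80 + 2·405 + 3·387 = 1622
  S = 265 − 4·405 + 4·387 + 4·1622 = 6681
Comparing — Policy A: S=3369, Policy B: S=1489, Policy C: S=6681. Highest is 6681 (Policy C).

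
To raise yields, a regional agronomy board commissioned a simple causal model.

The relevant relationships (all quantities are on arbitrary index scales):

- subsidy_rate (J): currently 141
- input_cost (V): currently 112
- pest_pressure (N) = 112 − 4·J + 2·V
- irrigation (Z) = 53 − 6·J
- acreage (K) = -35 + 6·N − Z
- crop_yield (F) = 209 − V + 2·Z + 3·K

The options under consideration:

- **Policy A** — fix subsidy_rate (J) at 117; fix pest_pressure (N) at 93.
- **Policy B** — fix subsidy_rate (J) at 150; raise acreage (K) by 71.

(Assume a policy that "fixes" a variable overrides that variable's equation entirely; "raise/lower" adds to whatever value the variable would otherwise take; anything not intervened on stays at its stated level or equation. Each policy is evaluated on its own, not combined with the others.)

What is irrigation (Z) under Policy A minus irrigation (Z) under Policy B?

Policy A (J := 117, N := 93):
  J = 117
  Z = 53 − 6·117 = -649
Policy B (J := 150, K + 71):
  J = 150
  Z = 53 − 6·150 = -847
Z: -649 − (-847) = 198

198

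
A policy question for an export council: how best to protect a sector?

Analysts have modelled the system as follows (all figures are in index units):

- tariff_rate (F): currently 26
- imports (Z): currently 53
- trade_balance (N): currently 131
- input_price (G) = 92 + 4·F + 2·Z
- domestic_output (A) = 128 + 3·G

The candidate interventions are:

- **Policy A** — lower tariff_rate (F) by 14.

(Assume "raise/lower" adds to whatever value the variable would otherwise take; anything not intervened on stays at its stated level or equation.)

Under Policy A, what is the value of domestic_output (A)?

866

Policy A (F − 14):
  F = 26 − 14 = 12
  Z = 53
  G = 92 + 4·12 + 2·53 = 246
  A = 128 + 3·246 = 866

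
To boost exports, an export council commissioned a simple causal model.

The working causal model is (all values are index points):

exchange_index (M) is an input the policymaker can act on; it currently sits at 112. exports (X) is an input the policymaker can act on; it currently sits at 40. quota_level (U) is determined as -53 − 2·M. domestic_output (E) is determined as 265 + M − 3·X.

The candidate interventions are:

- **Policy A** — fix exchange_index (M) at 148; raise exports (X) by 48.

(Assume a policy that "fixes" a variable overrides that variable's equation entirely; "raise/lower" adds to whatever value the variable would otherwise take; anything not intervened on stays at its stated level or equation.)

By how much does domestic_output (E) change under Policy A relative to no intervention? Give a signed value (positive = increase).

Baseline:
  M = 112
  X = 40
  E = 265 + 112 − 3·40 = 257
Policy A (M := 148, X + 48):
  M = 148
  X = 40 + 48 = 88
  E = 265 + 148 − 3·88 = 149
Change in E: 149 − 257 = -108

-108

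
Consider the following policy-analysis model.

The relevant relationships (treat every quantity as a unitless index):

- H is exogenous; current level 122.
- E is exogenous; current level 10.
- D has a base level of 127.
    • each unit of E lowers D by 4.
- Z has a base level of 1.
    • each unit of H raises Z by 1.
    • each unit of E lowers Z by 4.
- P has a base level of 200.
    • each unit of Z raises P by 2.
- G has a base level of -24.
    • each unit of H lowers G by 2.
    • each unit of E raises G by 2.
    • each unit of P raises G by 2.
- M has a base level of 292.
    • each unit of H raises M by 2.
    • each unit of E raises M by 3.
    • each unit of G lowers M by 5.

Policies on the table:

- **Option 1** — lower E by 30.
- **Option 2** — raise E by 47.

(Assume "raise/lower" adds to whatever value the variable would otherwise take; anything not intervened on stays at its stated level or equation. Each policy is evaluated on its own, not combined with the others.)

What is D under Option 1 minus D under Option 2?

Option 1 (E − 30):
  E = 10 − 30 = -20
  D = 127 − 4·(-20) = 207
Option 2 (E + 47):
  E = 10 + 47 = 57
  D = 127 − 4·57 = -101
D: 207 − (-101) = 308

308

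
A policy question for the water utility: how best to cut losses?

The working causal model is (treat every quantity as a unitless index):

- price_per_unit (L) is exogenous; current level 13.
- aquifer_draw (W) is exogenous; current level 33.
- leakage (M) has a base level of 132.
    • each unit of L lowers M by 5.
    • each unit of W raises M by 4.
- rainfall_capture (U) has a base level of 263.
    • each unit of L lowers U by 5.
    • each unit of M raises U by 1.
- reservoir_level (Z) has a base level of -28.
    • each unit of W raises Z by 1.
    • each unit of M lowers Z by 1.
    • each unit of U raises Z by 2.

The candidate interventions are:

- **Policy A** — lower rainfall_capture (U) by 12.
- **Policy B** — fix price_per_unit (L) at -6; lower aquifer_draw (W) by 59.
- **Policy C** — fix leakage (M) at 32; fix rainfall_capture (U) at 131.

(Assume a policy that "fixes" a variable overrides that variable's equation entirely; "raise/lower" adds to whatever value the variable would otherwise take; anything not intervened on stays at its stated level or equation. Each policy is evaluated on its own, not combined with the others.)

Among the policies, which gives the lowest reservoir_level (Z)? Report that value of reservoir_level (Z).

Policy A (U − 12):
  L = 13
  W = 33
  M = 132 − 5·13 + 4·33 = 199
  U = 263 − 5·13 + 199 (−12 from intervention) = 385
  Z = -28 + 33 − 199 + 2·385 = 576
Policy B (L := -6, W − 59):
  L = -6
  W = 33 − 59 = -26
  M = 132 − 5·(-6) + 4·(-26) = 58
  U = 263 − 5·(-6) + 58 = 351
  Z = -28 + (-26) − 58 + 2·351 = 590
Policy C (M := 32, U := 131):
  L = 13
  W = 33
  M = 32
  U = 131
  Z = -28 + 33 − 32 + 2·131 = 235
Comparing — Policy A: Z=576, Policy B: Z=590, Policy C: Z=235. Lowest is 235 (Policy C).

235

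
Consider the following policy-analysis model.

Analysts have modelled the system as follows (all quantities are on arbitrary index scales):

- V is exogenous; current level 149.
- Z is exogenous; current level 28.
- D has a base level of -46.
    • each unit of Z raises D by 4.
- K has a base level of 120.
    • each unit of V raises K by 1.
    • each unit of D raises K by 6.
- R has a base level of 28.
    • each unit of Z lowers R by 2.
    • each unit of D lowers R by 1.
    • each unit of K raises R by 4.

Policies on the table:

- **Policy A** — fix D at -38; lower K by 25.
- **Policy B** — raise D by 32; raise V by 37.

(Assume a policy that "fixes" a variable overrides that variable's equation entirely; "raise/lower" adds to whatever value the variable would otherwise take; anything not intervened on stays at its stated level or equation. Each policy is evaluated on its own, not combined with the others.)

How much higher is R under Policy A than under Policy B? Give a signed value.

Policy A (D := -38, K − 25):
  V = 149
  Z = 28
  D = -38
  K = 120 + 149 + 6·(-38) (−25 from intervention) = 16
  R = 28 − 2·28 − (-38) + 4·16 = 74
Policy B (D + 32, V + 37):
  V = 149 + 37 = 186
  Z = 28
  D = -46 + 4·28 (+32 from intervention) = 98
  K = 120 + 186 + 6·98 = 894
  R = 28 − 2·28 − 98 + 4·894 = 3450
R: 74 − 3450 = -3376

-3376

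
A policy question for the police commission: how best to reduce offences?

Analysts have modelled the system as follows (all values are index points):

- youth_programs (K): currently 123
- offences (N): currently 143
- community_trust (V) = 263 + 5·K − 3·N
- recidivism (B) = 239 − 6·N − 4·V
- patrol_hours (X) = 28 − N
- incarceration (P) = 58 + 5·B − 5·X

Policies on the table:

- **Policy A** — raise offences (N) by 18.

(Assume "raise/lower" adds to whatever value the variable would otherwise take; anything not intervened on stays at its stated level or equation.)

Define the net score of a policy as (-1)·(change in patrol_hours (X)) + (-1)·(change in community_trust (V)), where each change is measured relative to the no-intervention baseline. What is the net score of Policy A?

72

Baseline:
  K = 123
  N = 143
  V = 263 + 5·123 − 3·143 = 449
  X = 28 − 143 = -115
Policy A (N + 18):
  K = 123
  N = 143 + 18 = 161
  V = 263 + 5·123 − 3·161 = 395
  X = 28 − 161 = -133
ΔX = -133 − (-115) = -18; ΔV = 395 − 449 = -54
Score = (-1)·(-18) + (-1)·(-54) = 72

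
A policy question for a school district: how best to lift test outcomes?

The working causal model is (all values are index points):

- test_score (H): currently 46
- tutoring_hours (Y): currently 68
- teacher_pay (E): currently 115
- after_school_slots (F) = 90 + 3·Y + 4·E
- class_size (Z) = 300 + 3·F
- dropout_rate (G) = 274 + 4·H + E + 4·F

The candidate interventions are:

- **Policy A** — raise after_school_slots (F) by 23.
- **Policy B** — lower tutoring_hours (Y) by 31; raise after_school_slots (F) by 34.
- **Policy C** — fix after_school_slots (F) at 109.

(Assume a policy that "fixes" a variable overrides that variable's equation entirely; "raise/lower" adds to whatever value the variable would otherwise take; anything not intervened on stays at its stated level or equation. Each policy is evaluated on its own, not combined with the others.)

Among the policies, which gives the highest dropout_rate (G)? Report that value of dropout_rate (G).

Policy A (F + 23):
  H = 46
  Y = 68
  E = 115
  F = 90 + 3·68 + 4·115 (+23 from intervention) = 777
  G = 274 + 4·46 + 115 + 4·777 = 3681
Policy B (Y − 31, F + 34):
  H = 46
  Y = 68 − 31 = 37
  E = 115
  F = 90 + 3·37 + 4·115 (+34 from intervention) = 695
  G = 274 + 4·46 + 115 + 4·695 = 3353
Policy C (F := 109):
  H = 46
  Y = 68
  E = 115
  F = 109
  G = 274 + 4·46 + 115 + 4·109 = 1009
Comparing — Policy A: G=3681, Policy B: G=3353, Policy C: G=1009. Highest is 3681 (Policy A).

3681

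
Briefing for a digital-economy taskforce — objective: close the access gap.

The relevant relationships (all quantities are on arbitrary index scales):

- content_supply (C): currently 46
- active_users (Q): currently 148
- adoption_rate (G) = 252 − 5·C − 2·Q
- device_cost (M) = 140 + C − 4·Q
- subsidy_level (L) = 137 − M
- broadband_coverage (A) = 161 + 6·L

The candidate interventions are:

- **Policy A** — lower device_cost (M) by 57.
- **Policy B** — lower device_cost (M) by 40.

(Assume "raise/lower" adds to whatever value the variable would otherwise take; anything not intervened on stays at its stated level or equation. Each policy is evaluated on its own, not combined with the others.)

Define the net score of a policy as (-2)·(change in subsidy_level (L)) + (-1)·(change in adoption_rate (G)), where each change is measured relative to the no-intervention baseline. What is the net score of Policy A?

Baseline:
  C = 46
  Q = 148
  G = 252 − 5·46 − 2·148 = -274
  M = 140 + 46 − 4·148 = -406
  L = 137 − (-406) = 543
Policy A (M − 57):
  C = 46
  Q = 148
  G = 252 − 5·46 − 2·148 = -274
  M = 140 + 46 − 4·148 (−57 from intervention) = -463
  L = 137 − (-463) = 600
ΔL = 600 − 543 = 57; ΔG = -274 − (-274) = 0
Score = (-2)·57 + (-1)·0 = -114

-114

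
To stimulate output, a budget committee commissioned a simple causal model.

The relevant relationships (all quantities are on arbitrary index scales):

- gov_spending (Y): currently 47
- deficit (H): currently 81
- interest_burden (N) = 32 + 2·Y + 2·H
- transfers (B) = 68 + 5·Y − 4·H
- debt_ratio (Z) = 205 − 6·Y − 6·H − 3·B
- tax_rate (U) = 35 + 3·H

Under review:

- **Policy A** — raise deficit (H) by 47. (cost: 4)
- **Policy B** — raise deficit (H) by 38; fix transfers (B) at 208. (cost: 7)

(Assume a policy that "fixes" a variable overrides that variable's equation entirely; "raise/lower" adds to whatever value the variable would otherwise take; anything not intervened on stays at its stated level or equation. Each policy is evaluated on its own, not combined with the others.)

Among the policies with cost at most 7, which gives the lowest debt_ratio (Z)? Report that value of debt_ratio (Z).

-1415

Policy A (H + 47):
  Y = 47
  H = 81 + 47 = 128
  B = 68 + 5·47 − 4·128 = -209
  Z = 205 − 6·47 − 6·128 − 3·(-209) = -218
Policy B (H + 38, B := 208):
  Y = 47
  H = 81 + 38 = 119
  B = 208
  Z = 205 − 6·47 − 6·119 − 3·208 = -1415
Comparing — Policy A: Z=-218, Policy B: Z=-1415. Lowest is -1415 (Policy B).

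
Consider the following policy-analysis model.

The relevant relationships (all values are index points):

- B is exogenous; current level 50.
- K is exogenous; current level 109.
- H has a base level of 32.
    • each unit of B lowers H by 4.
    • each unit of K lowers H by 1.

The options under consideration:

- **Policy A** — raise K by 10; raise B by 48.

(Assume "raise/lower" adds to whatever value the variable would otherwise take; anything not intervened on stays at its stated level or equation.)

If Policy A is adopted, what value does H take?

Policy A (K + 10, B + 48):
  B = 50 + 48 = 98
  K = 109 + 10 = 119
  H = 32 − 4·98 − 119 = -479

-479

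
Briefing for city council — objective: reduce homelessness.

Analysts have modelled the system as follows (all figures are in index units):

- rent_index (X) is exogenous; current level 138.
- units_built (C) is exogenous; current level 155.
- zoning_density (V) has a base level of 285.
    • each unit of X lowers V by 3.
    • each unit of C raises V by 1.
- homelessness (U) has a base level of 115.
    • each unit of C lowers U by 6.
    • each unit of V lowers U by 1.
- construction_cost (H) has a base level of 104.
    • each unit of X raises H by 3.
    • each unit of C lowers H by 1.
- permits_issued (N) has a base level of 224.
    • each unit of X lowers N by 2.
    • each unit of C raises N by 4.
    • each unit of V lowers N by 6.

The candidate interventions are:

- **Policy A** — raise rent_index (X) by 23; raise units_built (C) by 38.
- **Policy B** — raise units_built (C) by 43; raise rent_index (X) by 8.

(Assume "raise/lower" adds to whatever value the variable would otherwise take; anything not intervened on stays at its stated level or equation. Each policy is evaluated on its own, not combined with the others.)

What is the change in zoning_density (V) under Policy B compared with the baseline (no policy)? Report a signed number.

Baseline:
  X = 138
  C = 155
  V = 285 − 3·138 + 155 = 26
Policy B (C + 43, X + 8):
  X = 138 + 8 = 146
  C = 155 + 43 = 198
  V = 285 − 3·146 + 198 = 45
Change in V: 45 − 26 = 19

19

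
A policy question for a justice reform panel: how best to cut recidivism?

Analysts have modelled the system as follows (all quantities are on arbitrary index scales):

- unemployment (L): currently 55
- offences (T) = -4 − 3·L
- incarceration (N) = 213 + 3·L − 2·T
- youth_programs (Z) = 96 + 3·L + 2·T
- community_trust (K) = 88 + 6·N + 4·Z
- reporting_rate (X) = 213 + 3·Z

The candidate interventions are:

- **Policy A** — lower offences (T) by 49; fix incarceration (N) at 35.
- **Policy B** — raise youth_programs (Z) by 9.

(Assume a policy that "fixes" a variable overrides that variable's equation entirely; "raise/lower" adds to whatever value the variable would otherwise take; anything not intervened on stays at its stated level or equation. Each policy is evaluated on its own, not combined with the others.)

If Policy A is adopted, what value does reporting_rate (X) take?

Policy A (T − 49, N := 35):
  L = 55
  T = -4 − 3·55 (−49 from intervention) = -218
  Z = 96 + 3·55 + 2·(-218) = -175
  X = 213 + 3·(-175) = -312

-312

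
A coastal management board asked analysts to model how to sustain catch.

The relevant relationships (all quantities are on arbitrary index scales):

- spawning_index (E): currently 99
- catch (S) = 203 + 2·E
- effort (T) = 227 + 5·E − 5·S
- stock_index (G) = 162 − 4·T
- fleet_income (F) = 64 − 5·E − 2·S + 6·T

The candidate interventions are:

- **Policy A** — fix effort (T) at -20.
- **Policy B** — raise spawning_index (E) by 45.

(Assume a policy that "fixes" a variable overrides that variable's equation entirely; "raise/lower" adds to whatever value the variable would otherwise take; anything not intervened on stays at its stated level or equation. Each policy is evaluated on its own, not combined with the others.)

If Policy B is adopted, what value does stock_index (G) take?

Policy B (E + 45):
  E = 99 + 45 = 144
  S = 203 + 2·144 = 491
  T = 227 + 5·144 − 5·491 = -1508
  G = 162 − 4·(-1508) = 6194

6194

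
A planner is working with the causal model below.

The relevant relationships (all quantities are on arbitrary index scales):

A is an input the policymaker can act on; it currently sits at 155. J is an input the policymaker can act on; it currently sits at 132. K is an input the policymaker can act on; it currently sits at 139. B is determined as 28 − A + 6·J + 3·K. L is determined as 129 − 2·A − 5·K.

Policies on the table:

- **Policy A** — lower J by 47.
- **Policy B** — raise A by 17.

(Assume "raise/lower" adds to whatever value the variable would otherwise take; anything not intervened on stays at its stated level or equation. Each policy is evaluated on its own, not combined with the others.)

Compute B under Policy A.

800

Policy A (J − 47):
  A = 155
  J = 132 − 47 = 85
  K = 139
  B = 28 − 155 + 6·85 + 3·139 = 800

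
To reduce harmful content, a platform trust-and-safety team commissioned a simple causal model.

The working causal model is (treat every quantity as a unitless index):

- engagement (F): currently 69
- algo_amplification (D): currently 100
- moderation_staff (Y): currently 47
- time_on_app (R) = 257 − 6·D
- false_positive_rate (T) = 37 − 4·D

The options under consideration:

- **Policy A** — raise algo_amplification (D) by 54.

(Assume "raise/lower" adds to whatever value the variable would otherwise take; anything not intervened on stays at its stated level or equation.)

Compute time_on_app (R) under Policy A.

Policy A (D + 54):
  D = 100 + 54 = 154
  R = 257 − 6·154 = -667

-667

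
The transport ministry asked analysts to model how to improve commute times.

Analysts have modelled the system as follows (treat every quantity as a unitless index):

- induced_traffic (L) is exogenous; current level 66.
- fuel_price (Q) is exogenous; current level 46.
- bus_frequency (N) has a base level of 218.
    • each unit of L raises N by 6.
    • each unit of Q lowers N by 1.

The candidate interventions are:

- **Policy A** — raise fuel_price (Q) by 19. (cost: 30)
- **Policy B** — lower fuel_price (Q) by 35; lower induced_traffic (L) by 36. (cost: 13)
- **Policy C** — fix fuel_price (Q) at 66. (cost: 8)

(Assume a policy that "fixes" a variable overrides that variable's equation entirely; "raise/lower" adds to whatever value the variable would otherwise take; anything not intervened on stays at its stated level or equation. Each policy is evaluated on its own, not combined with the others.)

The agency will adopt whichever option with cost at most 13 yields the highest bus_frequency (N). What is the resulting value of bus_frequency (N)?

Policy B (Q − 35, L − 36):
  L = 66 − 36 = 30
  Q = 46 − 35 = 11
  N = 218 + 6·30 − 11 = 387
Policy C (Q := 66):
  L = 66
  Q = 66
  N = 218 + 6·66 − 66 = 548
Comparing — Policy B: N=387, Policy C: N=548. Highest is 548 (Policy C).

548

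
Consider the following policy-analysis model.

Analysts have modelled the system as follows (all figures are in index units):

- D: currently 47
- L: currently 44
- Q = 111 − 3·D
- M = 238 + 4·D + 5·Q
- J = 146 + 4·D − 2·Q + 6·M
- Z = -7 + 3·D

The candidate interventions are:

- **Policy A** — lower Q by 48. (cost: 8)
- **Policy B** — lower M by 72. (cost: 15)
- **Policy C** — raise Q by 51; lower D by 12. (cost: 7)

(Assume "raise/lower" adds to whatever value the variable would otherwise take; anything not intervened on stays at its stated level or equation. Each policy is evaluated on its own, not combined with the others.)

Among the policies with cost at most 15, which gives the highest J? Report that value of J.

4150

Policy A (Q − 48):
  D = 47
  Q = 111 − 3·47 (−48 from intervention) = -78
  M = 238 + 4·47 + 5·(-78) = 36
  J = 146 + 4·47 − 2·(-78) + 6·36 = 706
Policy B (M − 72):
  D = 47
  Q = 111 − 3·47 = -30
  M = 238 + 4·47 + 5·(-30) (−72 from intervention) = 204
  J = 146 + 4·47 − 2·(-30) + 6·204 = 1618
Policy C (Q + 51, D − 12):
  D = 47 − 12 = 35
  Q = 111 − 3·35 (+51 from intervention) = 57
  M = 238 + 4·35 + 5·57 = 663
  J = 146 + 4·35 − 2·57 + 6·663 = 4150
Comparing — Policy A: J=706, Policy B: J=1618, Policy C: J=4150. Highest is 4150 (Policy C).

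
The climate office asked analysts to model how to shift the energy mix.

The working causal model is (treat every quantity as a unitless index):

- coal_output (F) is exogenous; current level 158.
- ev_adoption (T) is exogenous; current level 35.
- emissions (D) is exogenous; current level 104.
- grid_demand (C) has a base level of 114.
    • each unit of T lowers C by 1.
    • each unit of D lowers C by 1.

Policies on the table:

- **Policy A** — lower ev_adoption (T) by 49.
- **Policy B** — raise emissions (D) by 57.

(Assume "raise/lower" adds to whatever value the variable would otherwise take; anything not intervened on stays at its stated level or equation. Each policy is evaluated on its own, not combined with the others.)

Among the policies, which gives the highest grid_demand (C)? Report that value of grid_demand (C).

24

Policy A (T − 49):
  T = 35 − 49 = -14
  D = 104
  C = 114 − (-14) − 104 = 24
Policy B (D + 57):
  T = 35
  D = 104 + 57 = 161
  C = 114 − 35 − 161 = -82
Comparing — Policy A: C=24, Policy B: C=-82. Highest is 24 (Policy A).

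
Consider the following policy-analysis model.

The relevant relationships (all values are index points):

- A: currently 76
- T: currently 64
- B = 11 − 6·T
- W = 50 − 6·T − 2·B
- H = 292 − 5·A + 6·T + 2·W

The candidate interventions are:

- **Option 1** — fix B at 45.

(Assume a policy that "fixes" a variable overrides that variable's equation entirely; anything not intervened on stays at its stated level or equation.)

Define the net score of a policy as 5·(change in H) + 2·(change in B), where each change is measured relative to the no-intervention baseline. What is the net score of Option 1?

-7524

Baseline:
  A = 76
  T = 64
  B = 11 − 6·64 = -373
  W = 50 − 6·64 − 2·(-373) = 412
  H = 292 − 5·76 + 6·64 + 2·412 = 1120
Option 1 (B := 45):
  A = 76
  T = 64
  B = 45
  W = 50 − 6·64 − 2·45 = -424
  H = 292 − 5·76 + 6·64 + 2·(-424) = -552
ΔH = -552 − 1120 = -1672; ΔB = 45 − (-373) = 418
Score = 5·(-1672) + 2·418 = -7524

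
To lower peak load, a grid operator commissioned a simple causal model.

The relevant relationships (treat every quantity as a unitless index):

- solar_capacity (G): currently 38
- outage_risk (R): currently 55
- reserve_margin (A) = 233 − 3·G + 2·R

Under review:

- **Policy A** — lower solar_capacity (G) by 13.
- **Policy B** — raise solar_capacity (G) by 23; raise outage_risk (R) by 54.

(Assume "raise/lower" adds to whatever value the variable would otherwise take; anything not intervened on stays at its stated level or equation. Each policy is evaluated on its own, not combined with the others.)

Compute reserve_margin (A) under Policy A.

268

Policy A (G − 13):
  G = 38 − 13 = 25
  R = 55
  A = 233 − 3·25 + 2·55 = 268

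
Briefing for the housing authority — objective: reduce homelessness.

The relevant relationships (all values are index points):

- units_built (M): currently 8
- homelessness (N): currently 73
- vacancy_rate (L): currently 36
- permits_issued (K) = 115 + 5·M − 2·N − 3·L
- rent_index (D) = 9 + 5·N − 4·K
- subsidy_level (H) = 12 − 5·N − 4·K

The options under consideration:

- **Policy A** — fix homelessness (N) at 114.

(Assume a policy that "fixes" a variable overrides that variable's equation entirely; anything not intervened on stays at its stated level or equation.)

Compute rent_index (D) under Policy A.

Policy A (N := 114):
  M = 8
  N = 114
  L = 36
  K = 115 + 5·8 − 2·114 − 3·36 = -181
  D = 9 + 5·114 − 4·(-181) = 1303

1303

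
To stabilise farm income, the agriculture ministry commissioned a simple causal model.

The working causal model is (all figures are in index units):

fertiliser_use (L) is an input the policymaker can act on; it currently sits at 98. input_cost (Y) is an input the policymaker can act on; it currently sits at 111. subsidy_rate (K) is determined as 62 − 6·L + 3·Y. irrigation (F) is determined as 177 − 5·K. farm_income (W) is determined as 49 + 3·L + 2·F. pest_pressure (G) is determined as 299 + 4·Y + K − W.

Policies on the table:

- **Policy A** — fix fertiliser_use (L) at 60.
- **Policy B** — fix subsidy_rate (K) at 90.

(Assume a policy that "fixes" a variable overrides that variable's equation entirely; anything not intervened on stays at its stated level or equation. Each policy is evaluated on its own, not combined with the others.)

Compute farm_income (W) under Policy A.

233

Policy A (L := 60):
  L = 60
  Y = 111
  K = 62 − 6·60 + 3·111 = 35
  F = 177 − 5·35 = 2
  W = 49 + 3·60 + 2·2 = 233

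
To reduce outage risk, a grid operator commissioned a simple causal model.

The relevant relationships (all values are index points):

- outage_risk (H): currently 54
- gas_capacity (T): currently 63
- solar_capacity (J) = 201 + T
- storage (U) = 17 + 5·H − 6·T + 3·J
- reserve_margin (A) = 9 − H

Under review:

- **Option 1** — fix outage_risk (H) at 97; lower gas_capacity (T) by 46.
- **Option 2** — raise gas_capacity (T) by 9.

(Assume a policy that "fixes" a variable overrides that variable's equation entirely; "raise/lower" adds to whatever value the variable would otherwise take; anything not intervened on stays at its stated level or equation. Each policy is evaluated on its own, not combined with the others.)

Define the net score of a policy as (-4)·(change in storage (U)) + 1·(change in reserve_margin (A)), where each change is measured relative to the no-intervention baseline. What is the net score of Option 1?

Baseline:
  H = 54
  T = 63
  J = 201 + 63 = 264
  U = 17 + 5·54 − 6·63 + 3·264 = 701
  A = 9 − 54 = -45
Option 1 (H := 97, T − 46):
  H = 97
  T = 63 − 46 = 17
  J = 201 + 17 = 218
  U = 17 + 5·97 − 6·17 + 3·218 = 1054
  A = 9 − 97 = -88
ΔU = 1054 − 701 = 353; ΔA = -88 − (-45) = -43
Score = (-4)·353 + 1·(-43) = -1455

-1455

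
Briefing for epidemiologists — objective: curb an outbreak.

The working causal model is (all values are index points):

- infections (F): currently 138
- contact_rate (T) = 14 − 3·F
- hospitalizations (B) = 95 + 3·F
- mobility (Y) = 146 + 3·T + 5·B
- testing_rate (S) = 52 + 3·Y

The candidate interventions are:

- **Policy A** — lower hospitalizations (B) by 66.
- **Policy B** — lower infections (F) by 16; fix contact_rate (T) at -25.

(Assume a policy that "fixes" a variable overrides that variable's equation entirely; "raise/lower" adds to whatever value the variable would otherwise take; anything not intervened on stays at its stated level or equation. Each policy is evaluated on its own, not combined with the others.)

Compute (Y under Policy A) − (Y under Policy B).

-1215

Policy A (B − 66):
  F = 138
  T = 14 − 3·138 = -400
  B = 95 + 3·138 (−66 from intervention) = 443
  Y = 146 + 3·(-400) + 5·443 = 1161
Policy B (F − 16, T := -25):
  F = 138 − 16 = 122
  T = -25
  B = 95 + 3·122 = 461
  Y = 146 + 3·(-25) + 5·461 = 2376
Y: 1161 − 2376 = -1215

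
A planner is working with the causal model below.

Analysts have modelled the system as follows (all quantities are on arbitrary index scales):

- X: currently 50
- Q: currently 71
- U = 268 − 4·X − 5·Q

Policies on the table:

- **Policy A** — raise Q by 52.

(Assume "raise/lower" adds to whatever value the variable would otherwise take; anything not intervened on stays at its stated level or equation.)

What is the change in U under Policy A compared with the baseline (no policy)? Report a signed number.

Baseline:
  X = 50
  Q = 71
  U = 268 − 4·50 − 5·71 = -287
Policy A (Q + 52):
  X = 50
  Q = 71 + 52 = 123
  U = 268 − 4·50 − 5·123 = -547
Change in U: -547 − (-287) = -260

-260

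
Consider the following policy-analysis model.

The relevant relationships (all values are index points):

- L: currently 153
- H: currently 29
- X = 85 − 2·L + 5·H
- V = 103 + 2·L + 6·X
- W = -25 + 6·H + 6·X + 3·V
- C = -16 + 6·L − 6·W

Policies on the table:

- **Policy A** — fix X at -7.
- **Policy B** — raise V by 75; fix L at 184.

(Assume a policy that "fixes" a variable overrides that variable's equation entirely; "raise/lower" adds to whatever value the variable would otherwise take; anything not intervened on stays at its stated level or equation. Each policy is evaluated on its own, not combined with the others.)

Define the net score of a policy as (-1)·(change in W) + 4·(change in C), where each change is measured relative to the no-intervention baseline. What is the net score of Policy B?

Baseline:
  L = 153
  H = 29
  X = 85 − 2·153 + 5·29 = -76
  V = 103 + 2·153 + 6·(-76) = -47
  W = -25 + 6·29 + 6·(-76) + 3·(-47) = -448
  C = -16 + 6·153 − 6·(-448) = 3590
Policy B (V + 75, L := 184):
  L = 184
  H = 29
  X = 85 − 2·184 + 5·29 = -138
  V = 103 + 2·184 + 6·(-138) (+75 from intervention) = -282
  W = -25 + 6·29 + 6·(-138) + 3·(-282) = -1525
  C = -16 + 6·184 − 6·(-1525) = 10238
ΔW = -1525 − (-448) = -1077; ΔC = 10238 − 3590 = 6648
Score = (-1)·(-1077) + 4·6648 = 27669

27669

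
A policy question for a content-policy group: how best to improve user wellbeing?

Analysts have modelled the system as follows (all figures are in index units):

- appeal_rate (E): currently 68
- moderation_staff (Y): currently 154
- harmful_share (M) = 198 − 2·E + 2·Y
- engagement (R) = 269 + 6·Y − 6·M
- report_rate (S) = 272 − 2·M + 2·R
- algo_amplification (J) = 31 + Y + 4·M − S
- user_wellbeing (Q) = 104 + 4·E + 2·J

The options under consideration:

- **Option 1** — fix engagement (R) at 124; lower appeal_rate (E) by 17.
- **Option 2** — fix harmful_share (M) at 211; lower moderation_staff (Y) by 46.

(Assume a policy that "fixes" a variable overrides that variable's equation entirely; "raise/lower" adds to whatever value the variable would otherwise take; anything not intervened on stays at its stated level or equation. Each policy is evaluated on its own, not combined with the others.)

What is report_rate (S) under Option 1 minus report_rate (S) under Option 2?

Option 1 (R := 124, E − 17):
  E = 68 − 17 = 51
  Y = 154
  M = 198 − 2·51 + 2·154 = 404
  R = 124
  S = 272 − 2·404 + 2·124 = -288
Option 2 (M := 211, Y − 46):
  E = 68
  Y = 154 − 46 = 108
  M = 211
  R = 269 + 6·108 − 6·211 = -349
  S = 272 − 2·211 + 2·(-349) = -848
S: -288 − (-848) = 560

560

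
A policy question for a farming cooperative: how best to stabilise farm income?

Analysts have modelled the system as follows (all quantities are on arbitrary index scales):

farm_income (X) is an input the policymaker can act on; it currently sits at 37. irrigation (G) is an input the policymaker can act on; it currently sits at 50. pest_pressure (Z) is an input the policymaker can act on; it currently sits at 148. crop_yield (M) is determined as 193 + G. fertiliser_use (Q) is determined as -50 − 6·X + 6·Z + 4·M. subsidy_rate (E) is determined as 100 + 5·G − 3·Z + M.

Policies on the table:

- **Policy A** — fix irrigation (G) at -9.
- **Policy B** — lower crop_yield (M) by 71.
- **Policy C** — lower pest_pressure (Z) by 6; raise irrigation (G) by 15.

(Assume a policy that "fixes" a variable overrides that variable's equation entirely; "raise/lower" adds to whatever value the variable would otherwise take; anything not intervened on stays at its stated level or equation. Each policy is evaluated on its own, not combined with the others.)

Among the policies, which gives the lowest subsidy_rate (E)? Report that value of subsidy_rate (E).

Policy A (G := -9):
  G = -9
  Z = 148
  M = 193 + (-9) = 184
  E = 100 + 5·(-9) − 3·148 + 184 = -205
Policy B (M − 71):
  G = 50
  Z = 148
  M = 193 + 50 (−71 from intervention) = 172
  E = 100 + 5·50 − 3·148 + 172 = 78
Policy C (Z − 6, G + 15):
  G = 50 + 15 = 65
  Z = 148 − 6 = 142
  M = 193 + 65 = 258
  E = 100 + 5·65 − 3·142 + 258 = 257
Comparing — Policy A: E=-205, Policy B: E=78, Policy C: E=257. Lowest is -205 (Policy A).

-205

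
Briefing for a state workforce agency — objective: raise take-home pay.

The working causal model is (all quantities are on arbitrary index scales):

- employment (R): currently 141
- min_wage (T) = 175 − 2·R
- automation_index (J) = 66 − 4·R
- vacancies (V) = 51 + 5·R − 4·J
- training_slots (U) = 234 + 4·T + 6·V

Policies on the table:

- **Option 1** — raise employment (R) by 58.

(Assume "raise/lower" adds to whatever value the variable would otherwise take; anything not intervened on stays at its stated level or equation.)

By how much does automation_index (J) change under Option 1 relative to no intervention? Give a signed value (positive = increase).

-232

Baseline:
  R = 141
  J = 66 − 4·141 = -498
Option 1 (R + 58):
  R = 141 + 58 = 199
  J = 66 − 4·199 = -730
Change in J: -730 − (-498) = -232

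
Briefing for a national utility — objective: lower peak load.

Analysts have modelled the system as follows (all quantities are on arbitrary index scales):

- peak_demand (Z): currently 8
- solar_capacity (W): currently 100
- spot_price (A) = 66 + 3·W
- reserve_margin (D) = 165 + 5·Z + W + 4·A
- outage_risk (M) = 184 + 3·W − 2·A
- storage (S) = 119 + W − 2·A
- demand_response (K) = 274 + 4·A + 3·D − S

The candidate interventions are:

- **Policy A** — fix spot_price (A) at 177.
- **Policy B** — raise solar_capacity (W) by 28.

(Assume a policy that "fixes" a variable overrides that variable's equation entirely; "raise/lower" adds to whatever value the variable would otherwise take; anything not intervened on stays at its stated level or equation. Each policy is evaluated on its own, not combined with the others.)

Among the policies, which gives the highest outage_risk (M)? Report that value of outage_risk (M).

Policy A (A := 177):
  W = 100
  A = 177
  M = 184 + 3·100 − 2·177 = 130
Policy B (W + 28):
  W = 100 + 28 = 128
  A = 66 + 3·128 = 450
  M = 184 + 3·128 − 2·450 = -332
Comparing — Policy A: M=130, Policy B: M=-332. Highest is 130 (Policy A).

130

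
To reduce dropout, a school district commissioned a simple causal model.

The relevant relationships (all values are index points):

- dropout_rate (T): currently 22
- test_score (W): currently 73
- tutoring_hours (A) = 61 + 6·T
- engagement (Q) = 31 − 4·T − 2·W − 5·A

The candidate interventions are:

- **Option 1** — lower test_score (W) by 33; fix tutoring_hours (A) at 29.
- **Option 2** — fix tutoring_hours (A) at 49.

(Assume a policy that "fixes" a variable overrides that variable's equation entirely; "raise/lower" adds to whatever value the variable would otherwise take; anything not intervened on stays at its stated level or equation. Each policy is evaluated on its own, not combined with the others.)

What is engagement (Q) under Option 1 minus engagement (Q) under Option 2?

Option 1 (W − 33, A := 29):
  T = 22
  W = 73 − 33 = 40
  A = 29
  Q = 31 − 4·22 − 2·40 − 5·29 = -282
Option 2 (A := 49):
  T = 22
  W = 73
  A = 49
  Q = 31 − 4·22 − 2·73 − 5·49 = -448
Q: -282 − (-448) = 166

166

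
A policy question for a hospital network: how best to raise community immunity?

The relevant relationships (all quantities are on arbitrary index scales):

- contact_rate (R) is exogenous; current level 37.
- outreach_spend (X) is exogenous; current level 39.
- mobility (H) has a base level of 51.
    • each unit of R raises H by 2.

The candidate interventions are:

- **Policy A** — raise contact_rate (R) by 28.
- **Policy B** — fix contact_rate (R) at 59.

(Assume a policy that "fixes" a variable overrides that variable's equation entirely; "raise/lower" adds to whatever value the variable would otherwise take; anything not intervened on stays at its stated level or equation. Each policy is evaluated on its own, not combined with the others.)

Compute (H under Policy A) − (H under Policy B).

Policy A (R + 28):
  R = 37 + 28 = 65
  H = 51 + 2·65 = 181
Policy B (R := 59):
  R = 59
  H = 51 + 2·59 = 169
H: 181 − 169 = 12

12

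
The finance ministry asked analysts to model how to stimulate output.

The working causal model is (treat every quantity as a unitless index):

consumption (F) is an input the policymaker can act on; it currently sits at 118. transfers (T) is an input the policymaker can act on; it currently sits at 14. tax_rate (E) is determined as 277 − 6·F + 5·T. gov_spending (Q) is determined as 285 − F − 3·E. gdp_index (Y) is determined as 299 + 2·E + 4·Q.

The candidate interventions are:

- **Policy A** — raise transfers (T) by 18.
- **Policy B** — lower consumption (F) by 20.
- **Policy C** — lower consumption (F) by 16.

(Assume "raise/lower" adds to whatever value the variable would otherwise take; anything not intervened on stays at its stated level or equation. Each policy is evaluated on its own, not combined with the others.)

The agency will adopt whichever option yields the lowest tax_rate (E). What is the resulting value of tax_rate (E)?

-271

Policy A (T + 18):
  F = 118
  T = 14 + 18 = 32
  E = 277 − 6·118 + 5·32 = -271
Policy B (F − 20):
  F = 118 − 20 = 98
  T = 14
  E = 277 − 6·98 + 5·14 = -241
Policy C (F − 16):
  F = 118 − 16 = 102
  T = 14
  E = 277 − 6·102 + 5·14 = -265
Comparing — Policy A: E=-271, Policy B: E=-241, Policy C: E=-265. Lowest is -271 (Policy A).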